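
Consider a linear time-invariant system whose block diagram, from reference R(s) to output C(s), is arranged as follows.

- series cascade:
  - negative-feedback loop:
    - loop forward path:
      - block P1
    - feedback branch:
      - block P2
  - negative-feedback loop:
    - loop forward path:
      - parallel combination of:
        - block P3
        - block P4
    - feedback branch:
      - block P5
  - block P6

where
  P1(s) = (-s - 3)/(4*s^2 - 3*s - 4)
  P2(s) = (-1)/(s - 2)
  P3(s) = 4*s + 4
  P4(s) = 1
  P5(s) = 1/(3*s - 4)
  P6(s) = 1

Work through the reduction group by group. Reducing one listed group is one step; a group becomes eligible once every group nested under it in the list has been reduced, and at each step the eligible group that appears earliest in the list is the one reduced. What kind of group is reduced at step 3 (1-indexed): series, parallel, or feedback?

Step 1 - close the feedback loop around P1, P2
Step 2 - combine P3, P4 in parallel
Step 3 - apply the feedback formula to (P3+P4), P5
Step 4 - multiply [P1/(1+P1*P2)], [(P3+P4)/(1+(P3+P4)*P5)], P6 (series)
The group at step 3 is a feedback group.

Hence the answer: feedback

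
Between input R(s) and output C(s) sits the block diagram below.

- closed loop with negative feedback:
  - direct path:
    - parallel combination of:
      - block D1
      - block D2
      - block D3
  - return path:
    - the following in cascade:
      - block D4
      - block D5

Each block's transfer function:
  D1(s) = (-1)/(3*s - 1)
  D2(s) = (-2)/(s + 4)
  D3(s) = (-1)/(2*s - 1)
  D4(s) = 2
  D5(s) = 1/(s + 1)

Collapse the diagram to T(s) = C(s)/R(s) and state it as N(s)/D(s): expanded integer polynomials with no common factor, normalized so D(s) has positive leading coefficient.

[1] reduce the parallel group D1, D2, D3: (-17*s^2 - 8*s + 6)/(6*s^3 + 19*s^2 - 19*s + 4)
[2] series reduction of D4, D5: 2/(s + 1)
[3] feedback reduction of (D1+D2+D3), (D4*D5); the result is T(s) itself (integer coefficients, no common factor, positive leading denominator coefficient)

Answer: (-17*s^3 - 25*s^2 - 2*s + 6)/(6*s^4 + 25*s^3 - 34*s^2 - 31*s + 16)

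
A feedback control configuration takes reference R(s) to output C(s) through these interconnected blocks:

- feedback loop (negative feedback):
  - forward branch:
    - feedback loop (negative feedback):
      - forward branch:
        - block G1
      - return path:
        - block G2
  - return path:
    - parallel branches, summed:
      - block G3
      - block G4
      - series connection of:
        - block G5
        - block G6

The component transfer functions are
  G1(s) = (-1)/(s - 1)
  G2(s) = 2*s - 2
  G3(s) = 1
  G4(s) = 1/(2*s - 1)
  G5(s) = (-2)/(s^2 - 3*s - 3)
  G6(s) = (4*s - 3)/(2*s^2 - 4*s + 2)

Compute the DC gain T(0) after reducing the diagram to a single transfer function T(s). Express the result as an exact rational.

Reducing step by step:

Step 1. reduce the feedback loop with forward G1 and return G2 -> 1/(s - 1)
Step 2. reduce the series chain G5, G6 -> (3 - 4*s)/(s^4 - 5*s^3 + 4*s^2 + 3*s - 3)
Step 3. add G3, G4, (G5*G6) (parallel) -> (2*s^5 - 10*s^4 + 8*s^3 - 2*s^2 + 4*s - 3)/(2*s^5 - 11*s^4 + 13*s^3 + 2*s^2 - 9*s + 3)
Step 4. reduce the feedback loop with forward [G1/(1+G1*G2)] and return (G3+G4+(G5*G6)) -> (2*s^5 - 11*s^4 + 13*s^3 + 2*s^2 - 9*s + 3)/(2*s^6 - 11*s^5 + 14*s^4 - 3*s^3 - 13*s^2 + 16*s - 6)
The step-4 result is T(s). Setting s = 0: T(0) = 3/(-6) = -1/2.

Answer: -1/2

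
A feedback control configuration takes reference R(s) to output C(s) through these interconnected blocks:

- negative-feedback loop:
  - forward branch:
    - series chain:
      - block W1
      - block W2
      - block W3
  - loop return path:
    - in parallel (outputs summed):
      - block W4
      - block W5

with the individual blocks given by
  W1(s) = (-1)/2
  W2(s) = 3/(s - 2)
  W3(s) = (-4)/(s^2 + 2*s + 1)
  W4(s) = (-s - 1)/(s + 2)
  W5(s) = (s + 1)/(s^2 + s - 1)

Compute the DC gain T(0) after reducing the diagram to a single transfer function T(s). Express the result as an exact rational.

Reducing step by step:

Step 1: multiply W1, W2, W3 (series): 6/(s^3 - 3*s - 2)
Step 2: reduce the parallel group W4, W5: (-s^3 - s^2 + 3*s + 3)/(s^3 + 3*s^2 + s - 2)
Step 3: close the feedback loop around (W1*W2*W3), (W4+W5): (6*s^3 + 18*s^2 + 6*s - 12)/(s^6 + 3*s^5 - 2*s^4 - 19*s^3 - 15*s^2 + 22*s + 22)
That last expression is T(s); at s = 0 only the constant terms survive, so T(0) = -12/22 = -6/11.

Answer: -6/11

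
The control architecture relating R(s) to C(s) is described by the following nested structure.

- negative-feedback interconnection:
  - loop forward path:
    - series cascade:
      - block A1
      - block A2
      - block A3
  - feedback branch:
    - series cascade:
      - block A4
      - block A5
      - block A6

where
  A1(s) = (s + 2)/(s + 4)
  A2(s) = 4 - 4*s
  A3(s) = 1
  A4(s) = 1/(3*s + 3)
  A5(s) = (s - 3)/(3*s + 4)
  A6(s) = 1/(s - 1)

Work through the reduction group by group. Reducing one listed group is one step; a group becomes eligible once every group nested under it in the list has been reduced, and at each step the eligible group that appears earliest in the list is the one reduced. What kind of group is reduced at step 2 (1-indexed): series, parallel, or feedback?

Step 1. series reduction of A1, A2, A3
Step 2. cascade A4, A5, A6
Step 3. apply the feedback formula to (A1*A2*A3), (A4*A5*A6)
Step 2: series.

Hence the answer: series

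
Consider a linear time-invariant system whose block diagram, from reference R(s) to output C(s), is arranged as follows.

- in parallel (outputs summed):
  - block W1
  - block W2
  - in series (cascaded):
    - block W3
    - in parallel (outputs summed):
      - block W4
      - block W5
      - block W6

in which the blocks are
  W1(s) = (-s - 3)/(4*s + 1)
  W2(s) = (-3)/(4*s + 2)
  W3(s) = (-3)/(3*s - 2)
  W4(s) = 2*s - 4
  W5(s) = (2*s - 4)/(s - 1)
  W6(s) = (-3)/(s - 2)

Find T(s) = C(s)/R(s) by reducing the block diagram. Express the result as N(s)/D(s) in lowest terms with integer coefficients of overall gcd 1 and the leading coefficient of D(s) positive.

The answer is (-108*s^5 + 278*s^4 + 247*s^3 - 473*s^2 - 142*s + 18)/(48*s^5 - 140*s^4 + 66*s^3 + 58*s^2 - 24*s - 8).

Reasoning:
(1) sum the parallel branches W4, W5, W6 -> (2*s^3 - 8*s^2 + 5*s + 3)/(s^2 - 3*s + 2)
(2) multiply W3, (W4+W5+W6) (series) -> (-6*s^3 + 24*s^2 - 15*s - 9)/(3*s^3 - 11*s^2 + 12*s - 4)
(3) add W1, W2, (W3*(W4+W5+W6)) (parallel); the result is T(s) itself (integer coefficients, no common factor, positive leading denominator coefficient)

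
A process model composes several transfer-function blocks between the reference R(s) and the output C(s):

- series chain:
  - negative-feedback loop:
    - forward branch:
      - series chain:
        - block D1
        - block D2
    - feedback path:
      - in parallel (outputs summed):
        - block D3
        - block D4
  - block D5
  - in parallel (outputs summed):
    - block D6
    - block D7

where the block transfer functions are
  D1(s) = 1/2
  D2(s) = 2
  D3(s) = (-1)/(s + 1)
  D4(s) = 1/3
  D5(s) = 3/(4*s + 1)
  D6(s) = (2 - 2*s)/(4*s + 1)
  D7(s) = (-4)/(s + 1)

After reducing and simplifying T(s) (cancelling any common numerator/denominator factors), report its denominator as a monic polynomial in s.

Step 1 - cascade D1, D2; result 1
Step 2 - sum the parallel branches D3, D4; result (s - 2)/(3*s + 3)
Step 3 - close the feedback loop around (D1*D2), (D3+D4); result (3*s + 3)/(4*s + 1)
Step 4 - combine D6, D7 in parallel; result (-2*s^2 - 16*s - 2)/(4*s^2 + 5*s + 1)
Step 5 - multiply [(D1*D2)/(1+(D1*D2)*(D3+D4))], D5, (D6+D7) (series); result (-18*s^2 - 144*s - 18)/(64*s^3 + 48*s^2 + 12*s + 1)
That last expression is T(s), already simplified. Scaling its denominator by 1/64 (the reciprocal of the leading coefficient) yields the monic denominator.

Final answer: s^3 + 3*s^2/4 + 3*s/16 + 1/64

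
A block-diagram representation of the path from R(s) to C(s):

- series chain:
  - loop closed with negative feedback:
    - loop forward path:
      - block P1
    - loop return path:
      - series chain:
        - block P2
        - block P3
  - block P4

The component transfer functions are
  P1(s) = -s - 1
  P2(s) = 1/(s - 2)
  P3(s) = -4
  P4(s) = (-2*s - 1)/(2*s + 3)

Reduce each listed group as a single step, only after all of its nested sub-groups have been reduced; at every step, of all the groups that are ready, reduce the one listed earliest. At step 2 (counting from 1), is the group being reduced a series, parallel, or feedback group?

[1] multiply P2, P3 (series)
[2] reduce the feedback loop with forward P1 and return (P2*P3)
[3] multiply [P1/(1+P1*(P2*P3))], P4 (series)
At step 2 the group reduced is feedback.

Final answer: feedback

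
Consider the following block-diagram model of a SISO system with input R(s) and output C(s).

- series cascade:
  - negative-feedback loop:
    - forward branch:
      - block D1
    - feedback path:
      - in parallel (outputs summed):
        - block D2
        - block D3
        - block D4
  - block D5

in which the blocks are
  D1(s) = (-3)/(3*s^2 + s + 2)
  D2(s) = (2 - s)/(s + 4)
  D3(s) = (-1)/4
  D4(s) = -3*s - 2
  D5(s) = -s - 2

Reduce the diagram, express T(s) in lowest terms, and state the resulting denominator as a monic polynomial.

(1) combine D2, D3, D4 in parallel = (-12*s^2 - 61*s - 28)/(4*s + 16)
(2) collapse the loop (D1 forward, (D2+D3+D4) return) = (-12*s - 48)/(12*s^3 + 88*s^2 + 207*s + 116)
(3) cascade [D1/(1+D1*(D2+D3+D4))], D5 = (12*s^2 + 72*s + 96)/(12*s^3 + 88*s^2 + 207*s + 116)
That last expression is T(s), already simplified. Scaling its denominator by 1/12 (the reciprocal of the leading coefficient) yields the monic denominator.

Therefore the answer is s^3 + 22*s^2/3 + 69*s/4 + 29/3.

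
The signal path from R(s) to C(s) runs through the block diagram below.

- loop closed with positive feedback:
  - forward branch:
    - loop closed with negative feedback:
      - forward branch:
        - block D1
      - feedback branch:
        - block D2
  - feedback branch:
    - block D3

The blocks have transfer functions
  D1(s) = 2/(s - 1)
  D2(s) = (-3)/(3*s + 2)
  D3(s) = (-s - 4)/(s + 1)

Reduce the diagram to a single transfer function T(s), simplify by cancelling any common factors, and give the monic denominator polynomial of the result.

Answer: s^3 + 8*s^2/3 + 19*s/3 + 8/3

Working:
[1] collapse the loop (D1 forward, D2 return) = (6*s + 4)/(3*s^2 - s - 8)
[2] reduce the feedback loop with forward [D1/(1+D1*D2)] and return D3 = (6*s^2 + 10*s + 4)/(3*s^3 + 8*s^2 + 19*s + 8)
That last expression is T(s), already simplified. Scaling its denominator by 1/3 (the reciprocal of the leading coefficient) yields the monic denominator.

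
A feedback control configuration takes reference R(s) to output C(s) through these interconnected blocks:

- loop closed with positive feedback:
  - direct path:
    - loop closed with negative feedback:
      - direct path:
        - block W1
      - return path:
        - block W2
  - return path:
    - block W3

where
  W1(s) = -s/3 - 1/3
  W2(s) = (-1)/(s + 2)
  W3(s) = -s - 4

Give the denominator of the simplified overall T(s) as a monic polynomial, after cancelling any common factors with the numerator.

Answer: s^3 + 7*s^2 + 10*s + 1

Working:
[1] collapse the loop (W1 forward, W2 return) gives (-s^2 - 3*s - 2)/(4*s + 7)
[2] reduce the feedback loop with forward [W1/(1+W1*W2)] and return W3 gives (s^2 + 3*s + 2)/(s^3 + 7*s^2 + 10*s + 1)
That last expression is T(s), already simplified, and its denominator is already monic.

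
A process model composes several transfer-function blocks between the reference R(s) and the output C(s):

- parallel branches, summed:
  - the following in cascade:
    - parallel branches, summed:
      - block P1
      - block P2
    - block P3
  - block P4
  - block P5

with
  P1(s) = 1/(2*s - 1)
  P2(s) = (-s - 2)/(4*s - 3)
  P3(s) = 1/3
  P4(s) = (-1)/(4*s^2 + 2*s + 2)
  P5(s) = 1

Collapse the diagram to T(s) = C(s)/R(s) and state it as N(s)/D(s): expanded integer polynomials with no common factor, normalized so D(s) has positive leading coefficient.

First reduce the diagram to T(s).

[1] sum the parallel branches P1, P2: (-2*s^2 + s - 1)/(8*s^2 - 10*s + 3)
[2] multiply (P1+P2), P3 (series): (-2*s^2 + s - 1)/(24*s^2 - 30*s + 9)
[3] add ((P1+P2)*P3), P4, P5 (parallel) - this is the overall T(s), already in the required normalized form

Answer: (88*s^4 - 72*s^3 - 6*s^2 - 12*s + 7)/(96*s^4 - 72*s^3 + 24*s^2 - 42*s + 18)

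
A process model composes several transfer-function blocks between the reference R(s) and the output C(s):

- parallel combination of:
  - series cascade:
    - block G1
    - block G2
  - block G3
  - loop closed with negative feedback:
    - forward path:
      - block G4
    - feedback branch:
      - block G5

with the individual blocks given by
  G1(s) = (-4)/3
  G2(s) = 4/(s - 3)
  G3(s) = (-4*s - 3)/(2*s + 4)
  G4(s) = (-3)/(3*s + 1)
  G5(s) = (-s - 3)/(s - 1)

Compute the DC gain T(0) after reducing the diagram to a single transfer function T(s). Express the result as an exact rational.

Reducing step by step:

[1] combine G1, G2 in series; result (-16)/(3*s - 9)
[2] close the feedback loop around G4, G5; result (3 - 3*s)/(3*s^2 + s + 8)
[3] sum the parallel branches (G1*G2), G3, [G4/(1+G4*G5)]; result (-36*s^4 - 45*s^3 - 176*s^2 + 13*s - 404)/(18*s^4 - 12*s^3 - 66*s^2 - 84*s - 288)
DC gain: substitute s = 0 into T(s) from step 3: T(0) = -404/(-288) = 101/72.

Answer: 101/72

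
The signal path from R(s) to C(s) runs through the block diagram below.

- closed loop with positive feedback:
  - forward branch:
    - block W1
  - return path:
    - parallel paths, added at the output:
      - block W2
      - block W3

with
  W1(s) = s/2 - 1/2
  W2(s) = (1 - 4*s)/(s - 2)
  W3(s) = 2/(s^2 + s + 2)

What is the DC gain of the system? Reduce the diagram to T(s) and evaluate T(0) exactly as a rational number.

Answer: -2/5

Working:
1. sum the parallel branches W2, W3, giving (-4*s^3 - 3*s^2 - 5*s - 2)/(s^3 - s^2 - 4)
2. feedback reduction of W1, (W2+W3), giving (s^4 - 2*s^3 + s^2 - 4*s + 4)/(4*s^4 + s^3 - 3*s - 10)
Evaluating the step-2 result (the overall T(s)) at s = 0 gives T(0) = 4/(-10) = -2/5.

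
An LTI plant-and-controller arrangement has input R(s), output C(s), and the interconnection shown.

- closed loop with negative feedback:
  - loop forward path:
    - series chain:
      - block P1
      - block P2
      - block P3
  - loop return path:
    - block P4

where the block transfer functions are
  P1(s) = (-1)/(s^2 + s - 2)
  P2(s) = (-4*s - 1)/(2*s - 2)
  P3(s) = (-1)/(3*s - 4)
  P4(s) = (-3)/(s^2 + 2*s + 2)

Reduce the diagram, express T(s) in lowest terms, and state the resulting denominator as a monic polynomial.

Reducing step by step:

(1) cascade P1, P2, P3, giving (-4*s - 1)/(6*s^4 - 8*s^3 - 18*s^2 + 36*s - 16)
(2) reduce the feedback loop with forward (P1*P2*P3) and return P4, giving (-4*s^3 - 9*s^2 - 10*s - 2)/(6*s^6 + 4*s^5 - 22*s^4 - 16*s^3 + 20*s^2 + 52*s - 29)
That last expression is T(s), already simplified. Scaling its denominator by 1/6 (the reciprocal of the leading coefficient) yields the monic denominator.

Answer: s^6 + 2*s^5/3 - 11*s^4/3 - 8*s^3/3 + 10*s^2/3 + 26*s/3 - 29/6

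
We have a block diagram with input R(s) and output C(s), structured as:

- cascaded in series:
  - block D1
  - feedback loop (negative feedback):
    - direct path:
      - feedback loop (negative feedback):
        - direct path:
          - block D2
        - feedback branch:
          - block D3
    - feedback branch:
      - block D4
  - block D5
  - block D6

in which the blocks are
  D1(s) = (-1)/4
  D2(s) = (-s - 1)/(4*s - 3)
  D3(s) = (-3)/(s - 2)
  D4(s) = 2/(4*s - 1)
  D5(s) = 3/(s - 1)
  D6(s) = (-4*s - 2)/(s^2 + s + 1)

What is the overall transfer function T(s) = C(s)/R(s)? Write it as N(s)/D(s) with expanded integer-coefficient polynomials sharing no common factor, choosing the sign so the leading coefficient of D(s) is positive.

Step 1. feedback reduction of D2, D3: (-s^2 + s + 2)/(4*s^2 - 8*s + 9)
Step 2. collapse the loop ([D2/(1+D2*D3)] forward, D4 return): (-4*s^3 + 5*s^2 + 7*s - 2)/(16*s^3 - 38*s^2 + 46*s - 5)
Step 3. cascade D1, [[D2/(1+D2*D3)]/(1+[D2/(1+D2*D3)]*D4)], D5, D6 - this is the overall T(s), already in the required normalized form

Final answer: (-24*s^4 + 18*s^3 + 57*s^2 + 9*s - 6)/(32*s^6 - 76*s^5 + 92*s^4 - 42*s^3 + 76*s^2 - 92*s + 10)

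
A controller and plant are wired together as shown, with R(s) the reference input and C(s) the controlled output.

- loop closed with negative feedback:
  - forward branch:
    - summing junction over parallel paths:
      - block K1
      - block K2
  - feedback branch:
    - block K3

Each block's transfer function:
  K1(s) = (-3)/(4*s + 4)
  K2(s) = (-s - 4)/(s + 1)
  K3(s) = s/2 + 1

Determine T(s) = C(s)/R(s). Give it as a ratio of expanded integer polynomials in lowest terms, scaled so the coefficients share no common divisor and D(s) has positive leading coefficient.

Step 1: add K1, K2 (parallel) gives (-4*s - 19)/(4*s + 4)
Step 2: apply the feedback formula to (K1+K2), K3, which is the overall transfer function T(s) = C(s)/R(s) in lowest terms

Final answer: (8*s + 38)/(4*s^2 + 19*s + 30)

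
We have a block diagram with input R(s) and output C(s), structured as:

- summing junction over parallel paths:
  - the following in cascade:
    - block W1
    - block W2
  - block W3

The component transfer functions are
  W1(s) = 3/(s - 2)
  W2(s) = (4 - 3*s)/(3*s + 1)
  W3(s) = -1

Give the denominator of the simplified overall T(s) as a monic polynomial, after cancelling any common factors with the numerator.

Reducing step by step:

Step 1 - combine W1, W2 in series; result (12 - 9*s)/(3*s^2 - 5*s - 2)
Step 2 - combine (W1*W2), W3 in parallel; result (-3*s^2 - 4*s + 14)/(3*s^2 - 5*s - 2)
Step 2 gives the fully reduced T(s), with no common factor left to cancel. The denominator's leading coefficient is 3, so divide each of its coefficients by 3 to get the monic form.

Answer: s^2 - 5*s/3 - 2/3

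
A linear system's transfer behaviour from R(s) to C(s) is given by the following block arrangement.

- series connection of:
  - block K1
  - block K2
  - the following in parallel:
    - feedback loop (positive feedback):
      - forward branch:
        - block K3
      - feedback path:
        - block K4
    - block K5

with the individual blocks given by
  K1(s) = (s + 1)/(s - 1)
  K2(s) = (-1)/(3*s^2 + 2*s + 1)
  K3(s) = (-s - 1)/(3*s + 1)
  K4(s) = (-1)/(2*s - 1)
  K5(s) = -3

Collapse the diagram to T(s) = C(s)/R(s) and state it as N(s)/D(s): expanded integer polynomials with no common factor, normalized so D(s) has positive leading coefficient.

First reduce the diagram to T(s).

Step 1: reduce the feedback loop with forward K3 and return K4; result (-2*s^2 - s + 1)/(6*s^2 - 2*s - 2)
Step 2: add [K3/(1-K3*K4)], K5 (parallel); result (-20*s^2 + 5*s + 7)/(6*s^2 - 2*s - 2)
Step 3: multiply K1, K2, ([K3/(1-K3*K4)]+K5) (series): this yields T(s), and no further normalization is needed

Answer: (20*s^3 + 15*s^2 - 12*s - 7)/(18*s^5 - 12*s^4 - 10*s^3 - 2*s^2 + 4*s + 2)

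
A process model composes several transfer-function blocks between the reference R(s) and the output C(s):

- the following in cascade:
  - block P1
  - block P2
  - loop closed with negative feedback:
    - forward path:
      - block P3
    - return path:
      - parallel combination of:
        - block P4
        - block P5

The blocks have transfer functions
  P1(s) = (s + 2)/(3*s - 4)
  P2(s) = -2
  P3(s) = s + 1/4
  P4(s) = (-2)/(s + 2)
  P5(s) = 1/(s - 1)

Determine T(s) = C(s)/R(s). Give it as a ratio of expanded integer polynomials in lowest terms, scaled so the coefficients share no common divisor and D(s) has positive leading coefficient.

[1] sum the parallel branches P4, P5, giving (4 - s)/(s^2 + s - 2)
[2] close the feedback loop around P3, (P4+P5), giving (4*s^3 + 5*s^2 - 7*s - 2)/(19*s - 4)
[3] reduce the series chain P1, P2, [P3/(1+P3*(P4+P5))]: this yields T(s), and no further normalization is needed

Final answer: (-8*s^4 - 26*s^3 - 6*s^2 + 32*s + 8)/(57*s^2 - 88*s + 16)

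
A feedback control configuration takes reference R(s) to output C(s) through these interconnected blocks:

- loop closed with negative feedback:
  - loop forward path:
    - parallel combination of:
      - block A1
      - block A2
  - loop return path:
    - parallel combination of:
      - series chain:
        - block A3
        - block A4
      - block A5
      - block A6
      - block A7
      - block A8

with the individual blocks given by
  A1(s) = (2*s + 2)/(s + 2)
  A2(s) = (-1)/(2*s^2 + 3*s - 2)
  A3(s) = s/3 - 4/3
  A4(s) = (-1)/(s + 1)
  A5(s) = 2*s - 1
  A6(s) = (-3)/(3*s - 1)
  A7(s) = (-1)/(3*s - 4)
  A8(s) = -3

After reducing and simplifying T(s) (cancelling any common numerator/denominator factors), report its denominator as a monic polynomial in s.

First reduce the diagram to T(s).

Step 1: sum the parallel branches A1, A2 gives (4*s^2 + 2*s - 3)/(2*s^2 + 3*s - 2)
Step 2: series reduction of A3, A4 gives (4 - s)/(3*s + 3)
Step 3: parallel reduction of (A3*A4), A5, A6, A7, A8 gives (54*s^4 - 153*s^3 + 21*s^2 + 95*s + 7)/(27*s^3 - 18*s^2 - 33*s + 12)
Step 4: reduce the feedback loop with forward (A1+A2) and return ((A3*A4)+A5+A6+A7+A8) gives (108*s^5 - 18*s^4 - 249*s^3 + 36*s^2 + 123*s - 36)/(216*s^6 - 450*s^5 - 339*s^4 + 707*s^3 + 116*s^2 - 169*s - 45)
Step 4 gives the fully reduced T(s), with no common factor left to cancel. The denominator's leading coefficient is 216, so divide each of its coefficients by 216 to get the monic form.

Answer: s^6 - 25*s^5/12 - 113*s^4/72 + 707*s^3/216 + 29*s^2/54 - 169*s/216 - 5/24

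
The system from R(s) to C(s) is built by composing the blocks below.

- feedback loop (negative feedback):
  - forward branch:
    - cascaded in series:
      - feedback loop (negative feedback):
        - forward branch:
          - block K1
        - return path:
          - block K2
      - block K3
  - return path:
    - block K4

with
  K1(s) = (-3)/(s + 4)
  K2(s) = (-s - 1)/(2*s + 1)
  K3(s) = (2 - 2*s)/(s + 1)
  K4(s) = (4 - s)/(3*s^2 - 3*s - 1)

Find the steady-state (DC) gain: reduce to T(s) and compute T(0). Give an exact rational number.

1. apply the feedback formula to K1, K2 = (-6*s - 3)/(2*s^2 + 12*s + 7)
2. multiply [K1/(1+K1*K2)], K3 (series) = (12*s^2 - 6*s - 6)/(2*s^3 + 14*s^2 + 19*s + 7)
3. close the feedback loop around ([K1/(1+K1*K2)]*K3), K4 = (36*s^4 - 54*s^3 - 12*s^2 + 24*s + 6)/(6*s^5 + 36*s^4 + s^3 + 4*s^2 - 58*s - 31)
Step 3 gives the overall T(s). Then T(0) = 6/(-31) = -6/31.

Final answer: -6/31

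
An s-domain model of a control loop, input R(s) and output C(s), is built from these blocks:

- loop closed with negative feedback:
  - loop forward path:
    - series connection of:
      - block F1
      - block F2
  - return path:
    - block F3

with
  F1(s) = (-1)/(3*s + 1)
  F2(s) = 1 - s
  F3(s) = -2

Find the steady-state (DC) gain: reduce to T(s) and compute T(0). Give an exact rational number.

First reduce the diagram to T(s).

Step 1: multiply F1, F2 (series): (s - 1)/(3*s + 1)
Step 2: reduce the feedback loop with forward (F1*F2) and return F3: (s - 1)/(s + 3)
DC gain: substitute s = 0 into T(s) from step 2: T(0) = -1/3.

Answer: -1/3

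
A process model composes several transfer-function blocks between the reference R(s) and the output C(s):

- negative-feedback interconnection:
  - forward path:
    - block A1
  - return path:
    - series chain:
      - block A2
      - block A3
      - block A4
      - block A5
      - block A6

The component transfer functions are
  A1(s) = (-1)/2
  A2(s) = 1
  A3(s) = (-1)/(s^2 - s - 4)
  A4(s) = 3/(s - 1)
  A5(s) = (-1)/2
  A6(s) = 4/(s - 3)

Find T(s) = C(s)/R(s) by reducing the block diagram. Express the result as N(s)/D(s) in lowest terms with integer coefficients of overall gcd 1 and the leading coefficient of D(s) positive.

First reduce the diagram to T(s).

Step 1 - series reduction of A2, A3, A4, A5, A6; result 6/(s^4 - 5*s^3 + 3*s^2 + 13*s - 12)
Step 2 - close the feedback loop around A1, (A2*A3*A4*A5*A6): this yields T(s), and no further normalization is needed

Answer: (-s^4 + 5*s^3 - 3*s^2 - 13*s + 12)/(2*s^4 - 10*s^3 + 6*s^2 + 26*s - 30)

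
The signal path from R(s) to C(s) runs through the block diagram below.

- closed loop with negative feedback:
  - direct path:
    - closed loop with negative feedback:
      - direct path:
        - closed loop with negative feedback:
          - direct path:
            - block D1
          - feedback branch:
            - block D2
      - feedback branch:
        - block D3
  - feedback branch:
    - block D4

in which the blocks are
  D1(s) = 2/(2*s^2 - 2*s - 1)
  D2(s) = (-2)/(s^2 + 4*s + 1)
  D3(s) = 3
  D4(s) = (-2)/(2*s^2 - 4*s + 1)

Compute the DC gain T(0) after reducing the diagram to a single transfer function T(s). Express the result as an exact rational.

Reducing step by step:

Step 1: close the feedback loop around D1, D2 -> (2*s^2 + 8*s + 2)/(2*s^4 + 6*s^3 - 7*s^2 - 6*s - 5)
Step 2: reduce the feedback loop with forward [D1/(1+D1*D2)] and return D3 -> (2*s^2 + 8*s + 2)/(2*s^4 + 6*s^3 - s^2 + 18*s + 1)
Step 3: reduce the feedback loop with forward [[D1/(1+D1*D2)]/(1+[D1/(1+D1*D2)]*D3)] and return D4 -> (4*s^4 + 8*s^3 - 26*s^2 + 2)/(4*s^6 + 4*s^5 - 24*s^4 + 46*s^3 - 75*s^2 - 2*s - 3)
That last expression is T(s); at s = 0 only the constant terms survive, so T(0) = 2/(-3) = -2/3.

Answer: -2/3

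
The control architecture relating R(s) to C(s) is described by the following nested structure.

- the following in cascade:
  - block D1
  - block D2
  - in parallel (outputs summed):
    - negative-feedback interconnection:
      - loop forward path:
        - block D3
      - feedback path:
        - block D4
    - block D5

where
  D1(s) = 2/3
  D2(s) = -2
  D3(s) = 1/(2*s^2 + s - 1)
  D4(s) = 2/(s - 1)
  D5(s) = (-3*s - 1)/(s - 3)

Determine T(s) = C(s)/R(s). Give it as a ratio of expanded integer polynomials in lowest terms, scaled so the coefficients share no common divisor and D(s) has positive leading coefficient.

Step 1: close the feedback loop around D3, D4, giving (s - 1)/(2*s^3 - s^2 - 2*s + 3)
Step 2: add [D3/(1+D3*D4)], D5 (parallel), giving (-6*s^4 + s^3 + 8*s^2 - 11*s)/(2*s^4 - 7*s^3 + s^2 + 9*s - 9)
Step 3: combine D1, D2, ([D3/(1+D3*D4)]+D5) in series: this yields T(s), and no further normalization is needed

Therefore the answer is (24*s^4 - 4*s^3 - 32*s^2 + 44*s)/(6*s^4 - 21*s^3 + 3*s^2 + 27*s - 27).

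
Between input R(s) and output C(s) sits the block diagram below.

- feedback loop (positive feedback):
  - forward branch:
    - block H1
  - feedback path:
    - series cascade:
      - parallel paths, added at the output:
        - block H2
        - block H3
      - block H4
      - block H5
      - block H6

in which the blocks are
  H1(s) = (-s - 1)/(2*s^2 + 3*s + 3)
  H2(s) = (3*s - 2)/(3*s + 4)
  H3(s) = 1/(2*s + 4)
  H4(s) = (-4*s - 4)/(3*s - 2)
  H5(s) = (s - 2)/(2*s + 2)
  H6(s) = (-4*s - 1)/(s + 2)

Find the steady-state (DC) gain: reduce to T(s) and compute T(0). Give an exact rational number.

[1] parallel reduction of H2, H3, giving (6*s^2 + 11*s - 4)/(6*s^2 + 20*s + 16)
[2] series reduction of (H2+H3), H4, H5, H6, giving (24*s^4 + 2*s^3 - 105*s^2 + 6*s + 8)/(9*s^4 + 42*s^3 + 52*s^2 - 8*s - 32)
[3] feedback reduction of H1, ((H2+H3)*H4*H5*H6), giving (-9*s^5 - 51*s^4 - 94*s^3 - 44*s^2 + 40*s + 32)/(18*s^6 + 135*s^5 + 283*s^4 + 163*s^3 - 31*s^2 - 106*s - 88)
Evaluating the step-3 result (the overall T(s)) at s = 0 gives T(0) = 32/(-88) = -4/11.

Therefore the answer is -4/11.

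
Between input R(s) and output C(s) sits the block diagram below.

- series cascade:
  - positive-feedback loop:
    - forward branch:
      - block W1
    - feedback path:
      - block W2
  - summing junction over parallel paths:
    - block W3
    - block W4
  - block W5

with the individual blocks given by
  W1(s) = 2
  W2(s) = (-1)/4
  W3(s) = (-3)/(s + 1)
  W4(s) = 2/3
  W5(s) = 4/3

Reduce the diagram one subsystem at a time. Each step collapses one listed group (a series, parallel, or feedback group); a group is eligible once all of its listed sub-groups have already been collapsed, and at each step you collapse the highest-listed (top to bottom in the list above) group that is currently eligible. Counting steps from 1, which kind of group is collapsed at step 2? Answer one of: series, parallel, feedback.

Step 1 - reduce the feedback loop with forward W1 and return W2
Step 2 - combine W3, W4 in parallel
Step 3 - series reduction of [W1/(1-W1*W2)], (W3+W4), W5
So the answer for step 2 is parallel.

Hence the answer: parallel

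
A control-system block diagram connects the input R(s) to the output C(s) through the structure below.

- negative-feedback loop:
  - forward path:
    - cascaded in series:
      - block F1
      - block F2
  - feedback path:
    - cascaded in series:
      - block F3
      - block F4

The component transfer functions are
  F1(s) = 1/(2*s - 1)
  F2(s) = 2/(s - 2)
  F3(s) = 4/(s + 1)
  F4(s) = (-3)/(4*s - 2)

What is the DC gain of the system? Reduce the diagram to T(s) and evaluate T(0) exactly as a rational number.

First reduce the diagram to T(s).

Step 1. cascade F1, F2 gives 2/(2*s^2 - 5*s + 2)
Step 2. multiply F3, F4 (series) gives (-6)/(2*s^2 + s - 1)
Step 3. feedback reduction of (F1*F2), (F3*F4) gives (4*s^2 + 2*s - 2)/(4*s^4 - 8*s^3 - 3*s^2 + 7*s - 14)
Evaluating the step-3 result (the overall T(s)) at s = 0 gives T(0) = -2/(-14) = 1/7.

Answer: 1/7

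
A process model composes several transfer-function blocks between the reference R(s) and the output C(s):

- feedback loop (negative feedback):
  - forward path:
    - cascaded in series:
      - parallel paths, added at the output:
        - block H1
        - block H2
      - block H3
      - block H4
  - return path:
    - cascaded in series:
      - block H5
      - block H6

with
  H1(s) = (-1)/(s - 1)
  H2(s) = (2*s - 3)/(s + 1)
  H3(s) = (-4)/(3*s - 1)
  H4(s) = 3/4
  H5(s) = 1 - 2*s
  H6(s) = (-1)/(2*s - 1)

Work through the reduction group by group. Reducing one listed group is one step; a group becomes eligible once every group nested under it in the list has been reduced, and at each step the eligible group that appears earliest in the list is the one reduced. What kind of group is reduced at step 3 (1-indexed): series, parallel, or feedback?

Step 1 - reduce the parallel group H1, H2
Step 2 - combine (H1+H2), H3, H4 in series
Step 3 - reduce the series chain H5, H6
Step 4 - collapse the loop (((H1+H2)*H3*H4) forward, (H5*H6) return)
At step 3 the group reduced is series.

Answer: series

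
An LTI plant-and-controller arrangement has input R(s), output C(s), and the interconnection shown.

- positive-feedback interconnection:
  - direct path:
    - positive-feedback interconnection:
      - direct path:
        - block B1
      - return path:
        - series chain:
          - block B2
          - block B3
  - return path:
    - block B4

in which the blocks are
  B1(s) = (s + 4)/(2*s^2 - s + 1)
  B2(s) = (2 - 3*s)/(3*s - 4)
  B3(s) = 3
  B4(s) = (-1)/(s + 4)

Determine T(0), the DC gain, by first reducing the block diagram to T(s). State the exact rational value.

Answer: 1/2

Working:
Step 1. series reduction of B2, B3: (6 - 9*s)/(3*s - 4)
Step 2. apply the feedback formula to B1, (B2*B3): (3*s^2 + 8*s - 16)/(6*s^3 - 2*s^2 + 37*s - 28)
Step 3. apply the feedback formula to [B1/(1-B1*(B2*B3))], B4: (3*s^2 + 8*s - 16)/(6*s^3 - 2*s^2 + 40*s - 32)
That last expression is T(s); at s = 0 only the constant terms survive, so T(0) = -16/(-32) = 1/2.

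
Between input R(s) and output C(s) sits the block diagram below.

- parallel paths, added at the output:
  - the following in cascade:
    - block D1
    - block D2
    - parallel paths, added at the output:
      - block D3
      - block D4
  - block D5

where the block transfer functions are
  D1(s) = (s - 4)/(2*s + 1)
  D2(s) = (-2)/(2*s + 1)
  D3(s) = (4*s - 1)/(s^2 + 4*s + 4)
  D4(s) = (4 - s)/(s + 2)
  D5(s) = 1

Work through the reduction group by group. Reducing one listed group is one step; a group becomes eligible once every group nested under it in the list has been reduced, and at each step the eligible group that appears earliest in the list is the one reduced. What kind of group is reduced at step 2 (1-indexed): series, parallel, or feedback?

(1) combine D3, D4 in parallel
(2) combine D1, D2, (D3+D4) in series
(3) combine (D1*D2*(D3+D4)), D5 in parallel
At step 2 the group reduced is series.

Final answer: series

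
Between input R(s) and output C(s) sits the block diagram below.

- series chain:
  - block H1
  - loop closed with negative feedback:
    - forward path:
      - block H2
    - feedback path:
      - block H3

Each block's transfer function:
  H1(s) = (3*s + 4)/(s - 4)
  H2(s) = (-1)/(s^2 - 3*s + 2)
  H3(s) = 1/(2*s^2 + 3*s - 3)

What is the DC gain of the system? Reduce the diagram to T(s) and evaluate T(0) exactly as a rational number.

First reduce the diagram to T(s).

[1] close the feedback loop around H2, H3: (-2*s^2 - 3*s + 3)/(2*s^4 - 3*s^3 - 8*s^2 + 15*s - 7)
[2] multiply H1, [H2/(1+H2*H3)] (series): (-6*s^3 - 17*s^2 - 3*s + 12)/(2*s^5 - 11*s^4 + 4*s^3 + 47*s^2 - 67*s + 28)
Step 2 gives the overall T(s). Then T(0) = 12/28 = 3/7.

Answer: 3/7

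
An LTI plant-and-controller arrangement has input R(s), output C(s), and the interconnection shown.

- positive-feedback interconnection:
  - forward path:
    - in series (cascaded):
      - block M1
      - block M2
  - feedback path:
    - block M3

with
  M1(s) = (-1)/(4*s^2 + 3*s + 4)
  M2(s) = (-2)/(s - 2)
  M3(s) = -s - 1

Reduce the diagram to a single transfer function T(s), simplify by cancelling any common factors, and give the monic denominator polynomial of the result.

[1] combine M1, M2 in series = 2/(4*s^3 - 5*s^2 - 2*s - 8)
[2] close the feedback loop around (M1*M2), M3 = 2/(4*s^3 - 5*s^2 - 6)
The result of step 2 is T(s) in lowest terms. Its denominator has leading coefficient 4; dividing the denominator through by 4 makes it monic.

Answer: s^3 - 5*s^2/4 - 3/2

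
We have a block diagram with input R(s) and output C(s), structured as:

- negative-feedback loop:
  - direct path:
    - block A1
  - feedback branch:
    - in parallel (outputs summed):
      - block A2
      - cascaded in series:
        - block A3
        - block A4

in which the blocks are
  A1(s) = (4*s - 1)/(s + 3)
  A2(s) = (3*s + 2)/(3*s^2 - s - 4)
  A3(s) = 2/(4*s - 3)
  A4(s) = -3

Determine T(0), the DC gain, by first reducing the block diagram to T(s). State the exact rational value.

Step 1: series reduction of A3, A4: (-6)/(4*s - 3)
Step 2: sum the parallel branches A2, (A3*A4): (-6*s^2 + 5*s + 18)/(12*s^3 - 13*s^2 - 13*s + 12)
Step 3: reduce the feedback loop with forward A1 and return (A2+(A3*A4)): (48*s^4 - 64*s^3 - 39*s^2 + 61*s - 12)/(12*s^4 - s^3 - 26*s^2 + 40*s + 18)
That last expression is T(s); at s = 0 only the constant terms survive, so T(0) = -12/18 = -2/3.

Answer: -2/3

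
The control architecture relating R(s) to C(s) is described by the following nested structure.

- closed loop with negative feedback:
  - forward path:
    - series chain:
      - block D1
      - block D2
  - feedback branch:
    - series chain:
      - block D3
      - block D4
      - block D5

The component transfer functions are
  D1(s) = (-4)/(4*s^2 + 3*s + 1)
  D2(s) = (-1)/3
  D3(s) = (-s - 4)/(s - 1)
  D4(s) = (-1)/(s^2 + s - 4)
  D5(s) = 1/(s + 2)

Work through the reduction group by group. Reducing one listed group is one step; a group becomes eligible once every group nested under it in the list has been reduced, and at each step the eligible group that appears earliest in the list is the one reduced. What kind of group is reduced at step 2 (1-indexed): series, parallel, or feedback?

Answer: series

Working:
Step 1: series reduction of D1, D2
Step 2: series reduction of D3, D4, D5
Step 3: apply the feedback formula to (D1*D2), (D3*D4*D5)
Step 2: series.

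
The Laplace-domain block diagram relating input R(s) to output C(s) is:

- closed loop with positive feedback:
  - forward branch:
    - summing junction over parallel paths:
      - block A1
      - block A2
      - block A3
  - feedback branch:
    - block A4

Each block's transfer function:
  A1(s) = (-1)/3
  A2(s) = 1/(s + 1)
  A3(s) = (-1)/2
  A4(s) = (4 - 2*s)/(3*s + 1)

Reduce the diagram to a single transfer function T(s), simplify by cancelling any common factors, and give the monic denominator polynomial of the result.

(1) sum the parallel branches A1, A2, A3, giving (1 - 5*s)/(6*s + 6)
(2) reduce the feedback loop with forward (A1+A2+A3) and return A4, giving (-15*s^2 - 2*s + 1)/(8*s^2 + 46*s + 2)
Step 2 gives the fully reduced T(s), with no common factor left to cancel. The denominator's leading coefficient is 8, so divide each of its coefficients by 8 to get the monic form.

Final answer: s^2 + 23*s/4 + 1/4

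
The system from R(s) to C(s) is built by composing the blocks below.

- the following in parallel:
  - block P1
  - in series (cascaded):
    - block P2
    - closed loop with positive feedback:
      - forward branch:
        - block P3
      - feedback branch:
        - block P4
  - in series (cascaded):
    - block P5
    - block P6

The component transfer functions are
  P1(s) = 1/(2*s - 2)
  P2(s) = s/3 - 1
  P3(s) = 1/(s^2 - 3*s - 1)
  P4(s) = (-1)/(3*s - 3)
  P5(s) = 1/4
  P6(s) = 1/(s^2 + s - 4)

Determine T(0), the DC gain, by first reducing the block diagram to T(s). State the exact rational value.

Step 1 - reduce the feedback loop with forward P3 and return P4; result (3*s - 3)/(3*s^3 - 12*s^2 + 6*s + 4)
Step 2 - combine P2, [P3/(1-P3*P4)] in series; result (s^2 - 4*s + 3)/(3*s^3 - 12*s^2 + 6*s + 4)
Step 3 - cascade P5, P6; result 1/(4*s^2 + 4*s - 16)
Step 4 - add P1, (P2*[P3/(1-P3*P4)]), (P5*P6) (parallel); result (10*s^5 - 31*s^4 - 59*s^3 + 230*s^2 - 166*s + 12)/(12*s^6 - 48*s^5 - 36*s^4 + 304*s^3 - 312*s^2 + 16*s + 64)
That last expression is T(s); at s = 0 only the constant terms survive, so T(0) = 12/64 = 3/16.

Final answer: 3/16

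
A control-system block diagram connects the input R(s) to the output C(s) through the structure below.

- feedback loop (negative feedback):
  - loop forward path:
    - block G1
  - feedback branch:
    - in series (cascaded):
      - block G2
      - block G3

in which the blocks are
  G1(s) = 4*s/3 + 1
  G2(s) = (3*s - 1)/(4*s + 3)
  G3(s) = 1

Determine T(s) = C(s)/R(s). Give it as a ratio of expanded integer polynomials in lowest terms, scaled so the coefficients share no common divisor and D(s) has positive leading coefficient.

1. multiply G2, G3 (series); result (3*s - 1)/(4*s + 3)
2. apply the feedback formula to G1, (G2*G3) - this is the overall T(s), already in the required normalized form

Final answer: (4*s + 3)/(3*s + 2)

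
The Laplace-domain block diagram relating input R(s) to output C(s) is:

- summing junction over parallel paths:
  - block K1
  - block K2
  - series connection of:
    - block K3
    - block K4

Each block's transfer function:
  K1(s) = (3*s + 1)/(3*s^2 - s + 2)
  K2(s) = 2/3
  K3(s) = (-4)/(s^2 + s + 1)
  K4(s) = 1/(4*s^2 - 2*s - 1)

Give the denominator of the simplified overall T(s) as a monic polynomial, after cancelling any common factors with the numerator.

The answer is s^6 + s^5/6 + 3*s^4/4 - s^3/2 + s^2/6 - 5*s/12 - 1/6.

Reasoning:
1. cascade K3, K4, giving (-4)/(4*s^4 + 2*s^3 + s^2 - 3*s - 1)
2. combine K1, K2, (K3*K4) in parallel, giving (24*s^6 + 40*s^5 + 48*s^4 + 3*s^3 - 56*s^2 - 16*s - 31)/(36*s^6 + 6*s^5 + 27*s^4 - 18*s^3 + 6*s^2 - 15*s - 6)
That last expression is T(s), already simplified. Scaling its denominator by 1/36 (the reciprocal of the leading coefficient) yields the monic denominator.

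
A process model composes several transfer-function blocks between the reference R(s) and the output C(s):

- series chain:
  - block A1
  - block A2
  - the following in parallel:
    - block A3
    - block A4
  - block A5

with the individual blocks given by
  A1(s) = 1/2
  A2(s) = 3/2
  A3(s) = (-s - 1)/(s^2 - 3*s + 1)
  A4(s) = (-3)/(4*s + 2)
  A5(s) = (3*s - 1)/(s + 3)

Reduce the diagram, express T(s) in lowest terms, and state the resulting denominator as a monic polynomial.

First reduce the diagram to T(s).

(1) sum the parallel branches A3, A4; result (-7*s^2 + 3*s - 5)/(4*s^3 - 10*s^2 - 2*s + 2)
(2) reduce the series chain A1, A2, (A3+A4), A5; result (-63*s^3 + 48*s^2 - 54*s + 15)/(16*s^4 + 8*s^3 - 128*s^2 - 16*s + 24)
Step 2 gives the fully reduced T(s), with no common factor left to cancel. The denominator's leading coefficient is 16, so divide each of its coefficients by 16 to get the monic form.

Answer: s^4 + s^3/2 - 8*s^2 - s + 3/2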